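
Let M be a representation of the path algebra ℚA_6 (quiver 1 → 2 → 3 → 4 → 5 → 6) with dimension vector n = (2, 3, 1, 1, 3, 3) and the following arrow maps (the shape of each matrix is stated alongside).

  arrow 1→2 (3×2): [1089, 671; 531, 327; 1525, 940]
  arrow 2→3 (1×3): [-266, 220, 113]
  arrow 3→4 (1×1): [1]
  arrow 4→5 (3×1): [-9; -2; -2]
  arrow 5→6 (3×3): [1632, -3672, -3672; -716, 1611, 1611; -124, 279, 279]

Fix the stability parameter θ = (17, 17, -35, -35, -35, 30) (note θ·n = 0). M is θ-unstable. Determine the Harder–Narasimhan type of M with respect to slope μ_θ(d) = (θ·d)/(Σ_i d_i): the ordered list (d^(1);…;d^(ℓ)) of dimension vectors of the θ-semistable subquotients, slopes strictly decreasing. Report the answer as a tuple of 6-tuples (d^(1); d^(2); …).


Via rank(M_{q-1}∘⋯∘M_p): M ≅ I[1,2], I[1,5], I[2,2], I[5,5], I[5,6], I[6,6]^2.
μ_θ-semistable layers: μ^(1)=30; μ^(2)=17; μ^(3)=-71/5; μ^(4)=-35

((0, 0, 0, 0, 0, 3); (1, 2, 0, 0, 0, 0); (1, 1, 1, 1, 1, 0); (0, 0, 0, 0, 2, 0))


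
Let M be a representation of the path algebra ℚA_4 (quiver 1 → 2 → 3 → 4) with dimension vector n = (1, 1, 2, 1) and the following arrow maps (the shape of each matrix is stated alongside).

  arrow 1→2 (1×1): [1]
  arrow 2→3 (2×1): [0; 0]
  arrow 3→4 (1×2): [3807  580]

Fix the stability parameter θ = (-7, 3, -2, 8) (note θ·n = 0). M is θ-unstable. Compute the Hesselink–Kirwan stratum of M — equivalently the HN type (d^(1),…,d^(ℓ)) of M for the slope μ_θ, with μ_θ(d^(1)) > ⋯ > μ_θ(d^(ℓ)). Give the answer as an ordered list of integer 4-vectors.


Barcode: M ≅ I[1,2], I[3,3], I[3,4]. HN layers by μ_θ (4 steps, strictly decreasing):
  μ^(1)=8; μ^(2)=3; μ^(3)=-2; μ^(4)=-7

((0, 0, 0, 1); (0, 1, 0, 0); (0, 0, 2, 0); (1, 0, 0, 0))


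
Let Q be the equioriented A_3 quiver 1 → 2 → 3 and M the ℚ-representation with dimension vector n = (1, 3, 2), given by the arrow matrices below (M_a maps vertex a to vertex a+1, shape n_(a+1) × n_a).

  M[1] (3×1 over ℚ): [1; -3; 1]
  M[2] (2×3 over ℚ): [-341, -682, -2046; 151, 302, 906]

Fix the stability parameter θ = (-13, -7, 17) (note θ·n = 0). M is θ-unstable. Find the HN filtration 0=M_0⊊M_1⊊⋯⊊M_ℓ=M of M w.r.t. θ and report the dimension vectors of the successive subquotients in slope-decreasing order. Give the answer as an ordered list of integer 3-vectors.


Barcode: M ≅ I[1,3], I[2,2]^2, I[3,3]. HN layers by μ_θ (3 steps, strictly decreasing):
  μ^(1)=17; μ^(2)=-7; μ^(3)=-13

((0, 0, 2); (0, 3, 0); (1, 0, 0))


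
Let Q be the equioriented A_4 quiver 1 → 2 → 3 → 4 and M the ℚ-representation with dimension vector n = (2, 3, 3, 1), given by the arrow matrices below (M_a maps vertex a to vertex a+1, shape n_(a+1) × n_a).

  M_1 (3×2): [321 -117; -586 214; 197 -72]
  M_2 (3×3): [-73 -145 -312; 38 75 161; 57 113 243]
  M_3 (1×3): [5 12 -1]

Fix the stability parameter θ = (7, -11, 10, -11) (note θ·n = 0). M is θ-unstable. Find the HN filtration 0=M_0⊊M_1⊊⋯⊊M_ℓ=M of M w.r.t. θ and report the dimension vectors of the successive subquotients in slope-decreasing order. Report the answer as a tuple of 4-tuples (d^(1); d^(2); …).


Via rank(M_{q-1}∘⋯∘M_p): M ≅ I[1,3], I[1,4], I[2,3].
μ_θ-semistable layers: μ^(1)=10; μ^(2)=-1/2; μ^(3)=-2; μ^(4)=-11

((0, 0, 2, 0); (0, 0, 1, 1); (2, 2, 0, 0); (0, 1, 0, 0))


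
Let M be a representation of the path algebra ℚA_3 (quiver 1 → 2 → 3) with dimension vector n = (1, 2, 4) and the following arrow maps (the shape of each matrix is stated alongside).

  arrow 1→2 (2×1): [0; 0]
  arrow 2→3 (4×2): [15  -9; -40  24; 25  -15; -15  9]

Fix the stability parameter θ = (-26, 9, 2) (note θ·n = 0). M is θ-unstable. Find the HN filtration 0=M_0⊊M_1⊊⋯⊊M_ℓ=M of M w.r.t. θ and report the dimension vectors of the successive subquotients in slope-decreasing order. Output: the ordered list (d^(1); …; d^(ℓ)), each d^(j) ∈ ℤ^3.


Barcode: M ≅ I[1,1], I[2,2], I[2,3], I[3,3]^3. HN layers by μ_θ (4 steps, strictly decreasing):
  μ^(1)=9; μ^(2)=11/2; μ^(3)=2; μ^(4)=-26

((0, 1, 0); (0, 1, 1); (0, 0, 3); (1, 0, 0))


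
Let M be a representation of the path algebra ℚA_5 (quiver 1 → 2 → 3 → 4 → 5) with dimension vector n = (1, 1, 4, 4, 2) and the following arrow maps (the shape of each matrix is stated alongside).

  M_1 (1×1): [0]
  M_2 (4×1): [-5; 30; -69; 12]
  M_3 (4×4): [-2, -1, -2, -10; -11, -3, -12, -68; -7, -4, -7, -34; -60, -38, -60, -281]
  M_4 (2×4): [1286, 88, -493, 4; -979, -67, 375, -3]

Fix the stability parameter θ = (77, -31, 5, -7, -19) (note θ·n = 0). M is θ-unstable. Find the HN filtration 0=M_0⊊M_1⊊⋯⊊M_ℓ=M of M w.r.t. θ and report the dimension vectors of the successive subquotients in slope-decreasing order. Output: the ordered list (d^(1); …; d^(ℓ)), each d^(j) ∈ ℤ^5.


Barcode: M ≅ I[1,1], I[2,5], I[3,4]^2, I[3,5]. HN layers by μ_θ (4 steps, strictly decreasing):
  μ^(1)=77; μ^(2)=-1; μ^(3)=-7; μ^(4)=-31

((1, 0, 0, 0, 0); (0, 0, 2, 2, 0); (0, 0, 2, 2, 2); (0, 1, 0, 0, 0))


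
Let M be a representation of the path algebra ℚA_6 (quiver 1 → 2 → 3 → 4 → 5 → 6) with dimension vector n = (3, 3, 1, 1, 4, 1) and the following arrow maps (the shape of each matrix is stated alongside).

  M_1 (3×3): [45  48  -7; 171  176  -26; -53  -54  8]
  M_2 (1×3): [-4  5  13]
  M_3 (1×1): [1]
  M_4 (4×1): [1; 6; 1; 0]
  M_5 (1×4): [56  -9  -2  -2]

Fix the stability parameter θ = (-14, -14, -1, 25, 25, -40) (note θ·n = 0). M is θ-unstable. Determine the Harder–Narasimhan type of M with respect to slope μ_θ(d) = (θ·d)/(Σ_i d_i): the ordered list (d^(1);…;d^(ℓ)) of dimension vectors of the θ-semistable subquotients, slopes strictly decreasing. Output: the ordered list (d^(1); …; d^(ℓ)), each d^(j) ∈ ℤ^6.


Via rank(M_{q-1}∘⋯∘M_p): M ≅ I[1,2]^2, I[1,5], I[5,5]^2, I[5,6].
μ_θ-semistable layers: μ^(1)=25; μ^(2)=-1; μ^(3)=-15/2; μ^(4)=-14

((0, 0, 0, 1, 3, 0); (0, 0, 1, 0, 0, 0); (0, 0, 0, 0, 1, 1); (3, 3, 0, 0, 0, 0))


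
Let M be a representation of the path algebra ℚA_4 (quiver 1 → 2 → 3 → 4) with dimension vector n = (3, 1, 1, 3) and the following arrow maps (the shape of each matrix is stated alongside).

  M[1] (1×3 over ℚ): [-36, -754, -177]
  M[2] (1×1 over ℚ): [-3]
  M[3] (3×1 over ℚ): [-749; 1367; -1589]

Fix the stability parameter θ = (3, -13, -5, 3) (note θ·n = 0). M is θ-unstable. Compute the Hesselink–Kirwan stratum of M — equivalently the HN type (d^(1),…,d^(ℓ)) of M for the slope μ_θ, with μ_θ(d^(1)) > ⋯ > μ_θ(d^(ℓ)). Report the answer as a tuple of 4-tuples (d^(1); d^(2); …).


Barcode: M ≅ I[1,1]^2, I[1,4], I[4,4]^2. HN layers by μ_θ (2 steps, strictly decreasing):
  μ^(1)=3; μ^(2)=-5

((2, 0, 0, 3); (1, 1, 1, 0))


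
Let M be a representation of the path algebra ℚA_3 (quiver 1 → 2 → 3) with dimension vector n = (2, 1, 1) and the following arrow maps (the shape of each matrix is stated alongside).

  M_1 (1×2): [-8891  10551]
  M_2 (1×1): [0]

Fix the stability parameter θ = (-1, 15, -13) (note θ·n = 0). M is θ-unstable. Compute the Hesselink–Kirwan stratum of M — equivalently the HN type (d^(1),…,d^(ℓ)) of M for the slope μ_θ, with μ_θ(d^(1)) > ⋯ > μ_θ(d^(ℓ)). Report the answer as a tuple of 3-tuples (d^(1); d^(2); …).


Interval decomposition of M: I[1,1], I[1,2], I[3,3].
HN type (ℓ=3): μ^(1)=15; μ^(2)=-1; μ^(3)=-13

((0, 1, 0); (2, 0, 0); (0, 0, 1))


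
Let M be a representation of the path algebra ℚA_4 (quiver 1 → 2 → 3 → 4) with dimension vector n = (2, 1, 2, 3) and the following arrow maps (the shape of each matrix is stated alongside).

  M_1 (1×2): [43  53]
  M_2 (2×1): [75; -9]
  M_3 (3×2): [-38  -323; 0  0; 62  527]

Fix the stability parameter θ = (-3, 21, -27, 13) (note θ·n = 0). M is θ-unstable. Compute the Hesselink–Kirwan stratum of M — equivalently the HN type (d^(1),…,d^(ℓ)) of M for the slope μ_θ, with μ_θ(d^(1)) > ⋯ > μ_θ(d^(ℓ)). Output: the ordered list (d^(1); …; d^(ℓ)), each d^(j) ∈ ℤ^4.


Via rank(M_{q-1}∘⋯∘M_p): M ≅ I[1,1], I[1,4], I[3,3], I[4,4]^2.
μ_θ-semistable layers: μ^(1)=13; μ^(2)=-3; μ^(3)=-27

((0, 0, 0, 3); (2, 1, 1, 0); (0, 0, 1, 0))


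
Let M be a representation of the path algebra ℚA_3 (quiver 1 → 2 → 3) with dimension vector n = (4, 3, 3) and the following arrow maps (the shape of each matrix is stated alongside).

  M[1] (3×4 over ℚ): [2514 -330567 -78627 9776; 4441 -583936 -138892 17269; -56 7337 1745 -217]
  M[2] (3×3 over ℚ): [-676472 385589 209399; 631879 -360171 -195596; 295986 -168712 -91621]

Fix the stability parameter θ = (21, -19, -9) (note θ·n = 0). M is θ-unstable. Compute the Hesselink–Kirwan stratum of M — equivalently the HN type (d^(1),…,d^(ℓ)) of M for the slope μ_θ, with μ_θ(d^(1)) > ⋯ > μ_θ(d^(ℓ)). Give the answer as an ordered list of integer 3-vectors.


Interval decomposition of M: I[1,1], I[1,3]^3.
HN type (ℓ=2): μ^(1)=21; μ^(2)=-7/3

((1, 0, 0); (3, 3, 3))


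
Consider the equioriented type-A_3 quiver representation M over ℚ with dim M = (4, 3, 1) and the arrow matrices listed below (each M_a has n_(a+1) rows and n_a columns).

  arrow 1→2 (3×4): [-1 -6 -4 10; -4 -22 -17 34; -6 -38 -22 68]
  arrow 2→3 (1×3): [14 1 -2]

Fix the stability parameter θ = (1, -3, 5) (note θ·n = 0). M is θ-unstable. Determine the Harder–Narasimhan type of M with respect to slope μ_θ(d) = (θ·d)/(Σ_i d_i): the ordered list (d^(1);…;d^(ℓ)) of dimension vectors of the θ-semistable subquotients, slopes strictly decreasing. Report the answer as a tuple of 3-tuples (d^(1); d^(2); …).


Via rank(M_{q-1}∘⋯∘M_p): M ≅ I[1,1], I[1,2]^2, I[1,3].
μ_θ-semistable layers: μ^(1)=5; μ^(2)=1; μ^(3)=-1

((0, 0, 1); (1, 0, 0); (3, 3, 0))


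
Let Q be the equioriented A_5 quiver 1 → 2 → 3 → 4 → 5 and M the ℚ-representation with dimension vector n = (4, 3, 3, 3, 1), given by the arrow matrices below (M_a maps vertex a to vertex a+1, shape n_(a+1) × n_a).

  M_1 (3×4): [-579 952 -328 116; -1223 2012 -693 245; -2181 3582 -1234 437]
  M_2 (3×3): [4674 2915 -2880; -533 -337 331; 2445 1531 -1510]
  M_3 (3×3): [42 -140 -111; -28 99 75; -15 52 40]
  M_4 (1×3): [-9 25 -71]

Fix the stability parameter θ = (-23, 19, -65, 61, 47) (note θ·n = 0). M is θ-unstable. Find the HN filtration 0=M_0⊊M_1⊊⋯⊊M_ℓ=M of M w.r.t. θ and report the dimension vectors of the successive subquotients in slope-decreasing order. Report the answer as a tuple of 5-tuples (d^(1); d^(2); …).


Interval decomposition of M: I[1,1], I[1,4]^2, I[1,5].
HN type (ℓ=3): μ^(1)=61; μ^(2)=54; μ^(3)=-23

((0, 0, 0, 2, 0); (0, 0, 0, 1, 1); (4, 3, 3, 0, 0))


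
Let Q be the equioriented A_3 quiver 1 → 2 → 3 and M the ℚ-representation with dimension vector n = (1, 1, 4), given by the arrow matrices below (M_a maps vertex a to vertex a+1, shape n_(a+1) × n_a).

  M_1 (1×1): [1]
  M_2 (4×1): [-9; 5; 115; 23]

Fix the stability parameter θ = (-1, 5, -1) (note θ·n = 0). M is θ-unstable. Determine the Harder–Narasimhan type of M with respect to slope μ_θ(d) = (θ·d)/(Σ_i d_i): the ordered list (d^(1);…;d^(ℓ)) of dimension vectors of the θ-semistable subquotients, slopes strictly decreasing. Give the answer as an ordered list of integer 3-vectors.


Interval decomposition of M: I[1,3], I[3,3]^3.
HN type (ℓ=2): μ^(1)=2; μ^(2)=-1

((0, 1, 1); (1, 0, 3))


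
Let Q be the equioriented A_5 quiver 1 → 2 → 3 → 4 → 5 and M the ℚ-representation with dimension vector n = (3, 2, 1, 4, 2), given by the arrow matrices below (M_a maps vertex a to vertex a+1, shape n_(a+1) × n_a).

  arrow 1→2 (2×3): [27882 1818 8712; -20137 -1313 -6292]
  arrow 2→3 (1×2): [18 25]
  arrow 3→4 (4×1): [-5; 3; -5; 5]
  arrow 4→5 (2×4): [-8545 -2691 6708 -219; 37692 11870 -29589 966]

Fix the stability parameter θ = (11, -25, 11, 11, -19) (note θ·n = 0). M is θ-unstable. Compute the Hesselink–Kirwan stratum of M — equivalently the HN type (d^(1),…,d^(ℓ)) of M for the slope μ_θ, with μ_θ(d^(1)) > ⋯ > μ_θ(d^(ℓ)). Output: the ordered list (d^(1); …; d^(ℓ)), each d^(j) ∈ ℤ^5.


Barcode: M ≅ I[1,1]^2, I[1,5], I[2,2], I[4,4]^2, I[4,5]. HN layers by μ_θ (5 steps, strictly decreasing):
  μ^(1)=11; μ^(2)=1; μ^(3)=-4; μ^(4)=-7; μ^(5)=-25

((2, 0, 0, 2, 0); (0, 0, 1, 1, 1); (0, 0, 0, 1, 1); (1, 1, 0, 0, 0); (0, 1, 0, 0, 0))


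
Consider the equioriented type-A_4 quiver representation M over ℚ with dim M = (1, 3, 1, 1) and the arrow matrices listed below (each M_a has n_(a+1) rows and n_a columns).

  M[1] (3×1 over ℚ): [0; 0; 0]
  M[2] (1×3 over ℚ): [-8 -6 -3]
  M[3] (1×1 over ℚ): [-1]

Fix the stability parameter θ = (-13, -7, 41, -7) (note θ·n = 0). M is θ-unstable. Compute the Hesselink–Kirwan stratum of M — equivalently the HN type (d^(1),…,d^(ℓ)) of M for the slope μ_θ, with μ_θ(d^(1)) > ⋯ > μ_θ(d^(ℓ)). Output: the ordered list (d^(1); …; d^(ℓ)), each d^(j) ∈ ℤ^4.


Via rank(M_{q-1}∘⋯∘M_p): M ≅ I[1,1], I[2,2]^2, I[2,4].
μ_θ-semistable layers: μ^(1)=17; μ^(2)=-7; μ^(3)=-13

((0, 0, 1, 1); (0, 3, 0, 0); (1, 0, 0, 0))


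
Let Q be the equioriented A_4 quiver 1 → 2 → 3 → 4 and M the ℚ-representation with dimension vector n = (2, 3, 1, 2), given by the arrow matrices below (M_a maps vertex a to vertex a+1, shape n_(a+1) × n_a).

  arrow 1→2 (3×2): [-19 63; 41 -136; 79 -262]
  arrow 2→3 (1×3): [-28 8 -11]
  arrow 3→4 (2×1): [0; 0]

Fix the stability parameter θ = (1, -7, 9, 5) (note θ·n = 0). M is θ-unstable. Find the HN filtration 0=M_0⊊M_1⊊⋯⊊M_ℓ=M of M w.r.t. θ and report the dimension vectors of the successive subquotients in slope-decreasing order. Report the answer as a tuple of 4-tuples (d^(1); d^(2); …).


Via rank(M_{q-1}∘⋯∘M_p): M ≅ I[1,2], I[1,3], I[2,2], I[4,4]^2.
μ_θ-semistable layers: μ^(1)=9; μ^(2)=5; μ^(3)=-3; μ^(4)=-7

((0, 0, 1, 0); (0, 0, 0, 2); (2, 2, 0, 0); (0, 1, 0, 0))


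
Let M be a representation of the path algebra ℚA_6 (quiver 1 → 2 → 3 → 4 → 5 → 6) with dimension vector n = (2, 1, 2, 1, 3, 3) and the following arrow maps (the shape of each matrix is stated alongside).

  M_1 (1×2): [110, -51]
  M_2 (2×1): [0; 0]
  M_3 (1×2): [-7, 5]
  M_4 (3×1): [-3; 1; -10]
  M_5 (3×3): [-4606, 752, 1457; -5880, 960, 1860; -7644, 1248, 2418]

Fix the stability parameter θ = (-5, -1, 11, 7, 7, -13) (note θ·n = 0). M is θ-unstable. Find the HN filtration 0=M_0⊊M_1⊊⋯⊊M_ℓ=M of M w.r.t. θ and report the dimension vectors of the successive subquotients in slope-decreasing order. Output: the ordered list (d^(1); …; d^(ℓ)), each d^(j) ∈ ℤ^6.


Interval decomposition of M: I[1,1], I[1,2], I[3,3], I[3,5], I[5,5], I[5,6], I[6,6]^2.
HN type (ℓ=7): μ^(1)=11; μ^(2)=25/3; μ^(3)=7; μ^(4)=-1; μ^(5)=-3; μ^(6)=-5; μ^(7)=-13

((0, 0, 1, 0, 0, 0); (0, 0, 1, 1, 1, 0); (0, 0, 0, 0, 1, 0); (0, 1, 0, 0, 0, 0); (0, 0, 0, 0, 1, 1); (2, 0, 0, 0, 0, 0); (0, 0, 0, 0, 0, 2))


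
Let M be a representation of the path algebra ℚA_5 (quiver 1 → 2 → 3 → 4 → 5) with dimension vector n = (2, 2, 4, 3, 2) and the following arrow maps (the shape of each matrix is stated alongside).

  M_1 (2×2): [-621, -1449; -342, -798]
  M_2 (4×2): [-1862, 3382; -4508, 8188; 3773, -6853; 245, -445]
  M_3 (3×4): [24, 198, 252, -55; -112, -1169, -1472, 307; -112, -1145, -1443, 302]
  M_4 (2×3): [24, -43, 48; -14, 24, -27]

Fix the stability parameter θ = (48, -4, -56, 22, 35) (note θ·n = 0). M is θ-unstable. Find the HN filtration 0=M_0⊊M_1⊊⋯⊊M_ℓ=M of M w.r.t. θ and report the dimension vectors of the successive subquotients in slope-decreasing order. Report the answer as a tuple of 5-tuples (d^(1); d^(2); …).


Via rank(M_{q-1}∘⋯∘M_p): M ≅ I[1,1], I[1,5], I[2,2], I[3,3], I[3,4], I[3,5].
μ_θ-semistable layers: μ^(1)=48; μ^(2)=35; μ^(3)=22; μ^(4)=-4; μ^(5)=-56

((1, 0, 0, 0, 0); (0, 0, 0, 0, 2); (0, 0, 0, 3, 0); (1, 2, 1, 0, 0); (0, 0, 3, 0, 0))


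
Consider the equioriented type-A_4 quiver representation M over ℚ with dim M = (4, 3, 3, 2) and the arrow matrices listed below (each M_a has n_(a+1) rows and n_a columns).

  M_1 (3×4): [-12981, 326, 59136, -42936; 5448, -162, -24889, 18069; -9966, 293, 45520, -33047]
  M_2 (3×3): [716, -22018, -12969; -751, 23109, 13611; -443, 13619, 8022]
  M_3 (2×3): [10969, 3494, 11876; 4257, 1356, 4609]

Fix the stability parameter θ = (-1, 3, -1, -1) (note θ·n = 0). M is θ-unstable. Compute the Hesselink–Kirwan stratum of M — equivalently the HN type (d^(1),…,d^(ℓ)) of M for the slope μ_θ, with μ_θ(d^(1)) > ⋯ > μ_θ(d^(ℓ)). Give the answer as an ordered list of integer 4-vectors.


Interval decomposition of M: I[1,1], I[1,2], I[1,4]^2, I[3,3].
HN type (ℓ=3): μ^(1)=3; μ^(2)=1/3; μ^(3)=-1

((0, 1, 0, 0); (0, 2, 2, 2); (4, 0, 1, 0))


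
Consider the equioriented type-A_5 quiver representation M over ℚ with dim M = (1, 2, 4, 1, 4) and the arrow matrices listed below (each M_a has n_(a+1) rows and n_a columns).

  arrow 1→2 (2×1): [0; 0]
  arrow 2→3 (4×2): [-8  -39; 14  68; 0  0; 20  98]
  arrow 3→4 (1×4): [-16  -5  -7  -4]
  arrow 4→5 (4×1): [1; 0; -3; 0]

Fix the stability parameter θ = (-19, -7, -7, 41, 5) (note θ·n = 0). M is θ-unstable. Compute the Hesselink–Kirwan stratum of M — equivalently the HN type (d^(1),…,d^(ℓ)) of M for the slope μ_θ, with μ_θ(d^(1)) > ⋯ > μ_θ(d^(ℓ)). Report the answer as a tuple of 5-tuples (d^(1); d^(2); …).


Via rank(M_{q-1}∘⋯∘M_p): M ≅ I[1,1], I[2,3], I[2,5], I[3,3]^2, I[5,5]^3.
μ_θ-semistable layers: μ^(1)=23; μ^(2)=5; μ^(3)=-7; μ^(4)=-19

((0, 0, 0, 1, 1); (0, 0, 0, 0, 3); (0, 2, 4, 0, 0); (1, 0, 0, 0, 0))


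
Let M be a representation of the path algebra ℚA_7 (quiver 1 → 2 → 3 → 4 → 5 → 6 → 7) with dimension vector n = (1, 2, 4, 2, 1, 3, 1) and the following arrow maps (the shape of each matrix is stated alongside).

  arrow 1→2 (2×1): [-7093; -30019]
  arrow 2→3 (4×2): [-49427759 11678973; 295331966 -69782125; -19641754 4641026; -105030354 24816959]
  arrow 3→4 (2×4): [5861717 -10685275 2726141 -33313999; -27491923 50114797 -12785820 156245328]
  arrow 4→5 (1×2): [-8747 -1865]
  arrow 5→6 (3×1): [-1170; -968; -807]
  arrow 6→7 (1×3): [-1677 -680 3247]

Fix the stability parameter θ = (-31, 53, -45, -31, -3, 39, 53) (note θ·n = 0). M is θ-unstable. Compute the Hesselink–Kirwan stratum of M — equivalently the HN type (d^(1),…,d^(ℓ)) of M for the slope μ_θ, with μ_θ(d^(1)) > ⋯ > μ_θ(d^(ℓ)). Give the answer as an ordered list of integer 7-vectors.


Via rank(M_{q-1}∘⋯∘M_p): M ≅ I[1,7], I[2,4], I[3,3]^2, I[6,6]^2.
μ_θ-semistable layers: μ^(1)=53; μ^(2)=39; μ^(3)=-3; μ^(4)=-23/3; μ^(5)=-31; μ^(6)=-45

((0, 0, 0, 0, 0, 0, 1); (0, 0, 0, 0, 0, 3, 0); (0, 0, 0, 0, 1, 0, 0); (0, 2, 2, 2, 0, 0, 0); (1, 0, 0, 0, 0, 0, 0); (0, 0, 2, 0, 0, 0, 0))


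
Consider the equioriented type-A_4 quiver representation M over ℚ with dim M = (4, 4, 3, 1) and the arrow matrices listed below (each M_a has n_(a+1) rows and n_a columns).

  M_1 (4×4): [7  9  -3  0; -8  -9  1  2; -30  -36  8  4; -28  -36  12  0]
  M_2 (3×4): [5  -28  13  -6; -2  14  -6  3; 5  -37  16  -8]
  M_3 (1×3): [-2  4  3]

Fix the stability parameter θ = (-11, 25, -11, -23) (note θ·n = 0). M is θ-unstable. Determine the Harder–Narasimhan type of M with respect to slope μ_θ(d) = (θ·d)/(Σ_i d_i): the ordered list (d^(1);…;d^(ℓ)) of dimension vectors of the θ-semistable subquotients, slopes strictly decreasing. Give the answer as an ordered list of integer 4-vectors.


Interval decomposition of M: I[1,1]^2, I[1,3], I[1,4], I[2,2], I[2,3].
HN type (ℓ=4): μ^(1)=25; μ^(2)=7; μ^(3)=-3; μ^(4)=-11

((0, 1, 0, 0); (0, 2, 2, 0); (0, 1, 1, 1); (4, 0, 0, 0))


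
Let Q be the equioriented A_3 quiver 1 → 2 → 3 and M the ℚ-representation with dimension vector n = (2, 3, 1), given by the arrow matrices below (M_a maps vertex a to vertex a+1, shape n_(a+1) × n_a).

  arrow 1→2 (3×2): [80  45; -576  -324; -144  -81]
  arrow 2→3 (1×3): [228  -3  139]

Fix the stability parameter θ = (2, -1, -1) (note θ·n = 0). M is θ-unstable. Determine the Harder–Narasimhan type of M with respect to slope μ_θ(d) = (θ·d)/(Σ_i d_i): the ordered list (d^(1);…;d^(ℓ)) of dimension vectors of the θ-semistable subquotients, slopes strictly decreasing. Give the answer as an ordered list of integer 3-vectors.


Barcode: M ≅ I[1,1], I[1,3], I[2,2]^2. HN layers by μ_θ (3 steps, strictly decreasing):
  μ^(1)=2; μ^(2)=0; μ^(3)=-1

((1, 0, 0); (1, 1, 1); (0, 2, 0))


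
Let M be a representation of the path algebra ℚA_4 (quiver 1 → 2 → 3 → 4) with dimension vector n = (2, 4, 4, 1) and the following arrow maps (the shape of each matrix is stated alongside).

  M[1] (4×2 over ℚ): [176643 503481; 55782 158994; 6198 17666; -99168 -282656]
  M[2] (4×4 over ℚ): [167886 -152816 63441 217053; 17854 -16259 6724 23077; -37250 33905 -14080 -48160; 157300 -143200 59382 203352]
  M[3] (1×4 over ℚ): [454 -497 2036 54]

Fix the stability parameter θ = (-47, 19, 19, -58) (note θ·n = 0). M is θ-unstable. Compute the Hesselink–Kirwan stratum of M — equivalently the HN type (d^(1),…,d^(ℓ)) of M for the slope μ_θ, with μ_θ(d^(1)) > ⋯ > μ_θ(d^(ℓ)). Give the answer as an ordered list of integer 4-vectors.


Barcode: M ≅ I[1,1], I[1,2], I[2,3]^2, I[2,4], I[3,3]. HN layers by μ_θ (3 steps, strictly decreasing):
  μ^(1)=19; μ^(2)=-20/3; μ^(3)=-47

((0, 3, 3, 0); (0, 1, 1, 1); (2, 0, 0, 0))


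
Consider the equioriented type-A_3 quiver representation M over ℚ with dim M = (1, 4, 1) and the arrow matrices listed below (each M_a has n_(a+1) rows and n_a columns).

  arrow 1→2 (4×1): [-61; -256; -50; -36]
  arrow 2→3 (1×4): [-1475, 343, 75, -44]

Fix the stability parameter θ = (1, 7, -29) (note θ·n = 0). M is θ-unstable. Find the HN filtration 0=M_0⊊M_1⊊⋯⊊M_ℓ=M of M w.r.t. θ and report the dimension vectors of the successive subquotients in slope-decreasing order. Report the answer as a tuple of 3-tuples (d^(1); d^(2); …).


Via rank(M_{q-1}∘⋯∘M_p): M ≅ I[1,3], I[2,2]^3.
μ_θ-semistable layers: μ^(1)=7; μ^(2)=-7

((0, 3, 0); (1, 1, 1))


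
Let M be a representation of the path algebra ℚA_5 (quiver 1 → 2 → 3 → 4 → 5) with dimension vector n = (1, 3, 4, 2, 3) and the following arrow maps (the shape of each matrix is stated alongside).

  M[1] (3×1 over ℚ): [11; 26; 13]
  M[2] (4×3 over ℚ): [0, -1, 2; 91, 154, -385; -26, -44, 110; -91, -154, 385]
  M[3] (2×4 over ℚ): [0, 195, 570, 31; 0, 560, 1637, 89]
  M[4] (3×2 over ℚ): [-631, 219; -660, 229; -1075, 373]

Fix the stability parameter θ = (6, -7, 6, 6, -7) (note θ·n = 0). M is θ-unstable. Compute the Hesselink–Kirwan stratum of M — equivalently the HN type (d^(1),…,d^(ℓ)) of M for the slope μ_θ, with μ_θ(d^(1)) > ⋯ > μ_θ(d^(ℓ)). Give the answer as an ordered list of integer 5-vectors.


Interval decomposition of M: I[1,2], I[2,3], I[2,5], I[3,3], I[3,5], I[5,5].
HN type (ℓ=4): μ^(1)=6; μ^(2)=5/3; μ^(3)=-1/2; μ^(4)=-7

((0, 0, 2, 0, 0); (0, 0, 2, 2, 2); (1, 1, 0, 0, 0); (0, 2, 0, 0, 1))


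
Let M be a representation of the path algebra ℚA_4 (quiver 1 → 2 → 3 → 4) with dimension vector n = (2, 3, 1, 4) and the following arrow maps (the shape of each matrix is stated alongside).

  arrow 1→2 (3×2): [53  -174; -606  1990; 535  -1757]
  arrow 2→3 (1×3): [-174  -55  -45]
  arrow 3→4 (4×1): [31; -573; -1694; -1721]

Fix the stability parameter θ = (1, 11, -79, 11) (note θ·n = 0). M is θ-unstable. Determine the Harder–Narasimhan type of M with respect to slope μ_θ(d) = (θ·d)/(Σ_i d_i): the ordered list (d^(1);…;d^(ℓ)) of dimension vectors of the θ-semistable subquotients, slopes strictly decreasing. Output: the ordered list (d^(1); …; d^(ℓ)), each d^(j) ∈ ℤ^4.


Via rank(M_{q-1}∘⋯∘M_p): M ≅ I[1,2], I[1,4], I[2,2], I[4,4]^3.
μ_θ-semistable layers: μ^(1)=11; μ^(2)=1; μ^(3)=-67/3

((0, 2, 0, 4); (1, 0, 0, 0); (1, 1, 1, 0))


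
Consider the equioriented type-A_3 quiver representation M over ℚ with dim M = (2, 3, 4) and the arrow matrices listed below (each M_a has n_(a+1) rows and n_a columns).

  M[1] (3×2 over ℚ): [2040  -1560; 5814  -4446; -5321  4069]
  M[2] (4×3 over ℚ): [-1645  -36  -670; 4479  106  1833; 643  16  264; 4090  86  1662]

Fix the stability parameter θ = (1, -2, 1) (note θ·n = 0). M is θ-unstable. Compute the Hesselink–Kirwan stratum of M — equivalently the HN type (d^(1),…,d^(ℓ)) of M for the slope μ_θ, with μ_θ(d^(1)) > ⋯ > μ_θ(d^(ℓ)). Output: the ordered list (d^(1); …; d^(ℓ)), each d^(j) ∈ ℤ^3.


Interval decomposition of M: I[1,1], I[1,3], I[2,3]^2, I[3,3].
HN type (ℓ=3): μ^(1)=1; μ^(2)=-1/2; μ^(3)=-2

((1, 0, 4); (1, 1, 0); (0, 2, 0))


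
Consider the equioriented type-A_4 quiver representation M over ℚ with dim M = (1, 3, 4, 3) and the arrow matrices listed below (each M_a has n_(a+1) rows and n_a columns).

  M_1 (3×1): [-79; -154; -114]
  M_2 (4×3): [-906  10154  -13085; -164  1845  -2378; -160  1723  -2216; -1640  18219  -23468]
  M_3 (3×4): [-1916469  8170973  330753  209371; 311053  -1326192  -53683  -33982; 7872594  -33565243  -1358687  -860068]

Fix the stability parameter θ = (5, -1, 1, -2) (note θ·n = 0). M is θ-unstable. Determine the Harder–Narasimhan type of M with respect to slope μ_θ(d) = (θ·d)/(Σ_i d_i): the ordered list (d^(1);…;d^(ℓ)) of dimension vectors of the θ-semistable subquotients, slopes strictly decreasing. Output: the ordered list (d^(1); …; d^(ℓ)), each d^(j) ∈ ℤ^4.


Barcode: M ≅ I[1,4], I[2,2], I[2,3], I[3,4]^2. HN layers by μ_θ (4 steps, strictly decreasing):
  μ^(1)=1; μ^(2)=3/4; μ^(3)=-1/2; μ^(4)=-1

((0, 0, 1, 0); (1, 1, 1, 1); (0, 0, 2, 2); (0, 2, 0, 0))


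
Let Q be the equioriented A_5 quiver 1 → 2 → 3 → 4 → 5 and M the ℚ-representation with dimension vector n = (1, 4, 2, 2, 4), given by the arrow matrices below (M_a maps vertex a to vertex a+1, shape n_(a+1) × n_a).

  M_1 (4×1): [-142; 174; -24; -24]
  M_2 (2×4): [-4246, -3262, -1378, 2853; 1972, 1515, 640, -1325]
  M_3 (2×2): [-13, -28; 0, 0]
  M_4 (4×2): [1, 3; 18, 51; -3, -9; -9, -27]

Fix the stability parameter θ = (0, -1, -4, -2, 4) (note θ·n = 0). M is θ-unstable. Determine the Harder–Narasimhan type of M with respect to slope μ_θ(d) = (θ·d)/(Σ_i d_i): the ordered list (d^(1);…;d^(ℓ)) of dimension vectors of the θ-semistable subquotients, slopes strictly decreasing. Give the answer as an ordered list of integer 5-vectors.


Via rank(M_{q-1}∘⋯∘M_p): M ≅ I[1,3], I[2,2]^2, I[2,5], I[4,5], I[5,5]^2.
μ_θ-semistable layers: μ^(1)=4; μ^(2)=-1; μ^(3)=-5/3; μ^(4)=-2; μ^(5)=-5/2

((0, 0, 0, 0, 4); (0, 2, 0, 0, 0); (1, 1, 1, 0, 0); (0, 0, 0, 2, 0); (0, 1, 1, 0, 0))


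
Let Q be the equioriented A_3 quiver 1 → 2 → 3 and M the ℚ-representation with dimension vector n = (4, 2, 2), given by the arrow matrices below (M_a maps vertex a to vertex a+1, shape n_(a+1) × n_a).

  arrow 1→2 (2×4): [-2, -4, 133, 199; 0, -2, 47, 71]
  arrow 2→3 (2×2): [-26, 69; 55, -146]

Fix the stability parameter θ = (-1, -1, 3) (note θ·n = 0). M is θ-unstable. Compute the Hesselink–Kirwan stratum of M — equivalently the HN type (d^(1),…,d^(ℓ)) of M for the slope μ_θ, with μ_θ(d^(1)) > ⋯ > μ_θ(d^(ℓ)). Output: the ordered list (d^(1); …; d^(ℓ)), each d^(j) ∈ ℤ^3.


Interval decomposition of M: I[1,1]^2, I[1,3]^2.
HN type (ℓ=2): μ^(1)=3; μ^(2)=-1

((0, 0, 2); (4, 2, 0))


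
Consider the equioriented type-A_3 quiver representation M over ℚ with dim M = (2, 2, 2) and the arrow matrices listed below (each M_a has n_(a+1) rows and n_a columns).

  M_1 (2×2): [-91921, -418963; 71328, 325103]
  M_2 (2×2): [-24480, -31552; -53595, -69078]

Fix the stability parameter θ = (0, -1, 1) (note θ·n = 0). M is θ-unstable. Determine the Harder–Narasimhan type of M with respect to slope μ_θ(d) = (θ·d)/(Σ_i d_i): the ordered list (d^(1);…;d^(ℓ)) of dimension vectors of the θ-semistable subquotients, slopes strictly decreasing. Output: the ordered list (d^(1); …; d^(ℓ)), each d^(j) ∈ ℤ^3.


Via rank(M_{q-1}∘⋯∘M_p): M ≅ I[1,2], I[1,3], I[3,3].
μ_θ-semistable layers: μ^(1)=1; μ^(2)=-1/2

((0, 0, 2); (2, 2, 0))


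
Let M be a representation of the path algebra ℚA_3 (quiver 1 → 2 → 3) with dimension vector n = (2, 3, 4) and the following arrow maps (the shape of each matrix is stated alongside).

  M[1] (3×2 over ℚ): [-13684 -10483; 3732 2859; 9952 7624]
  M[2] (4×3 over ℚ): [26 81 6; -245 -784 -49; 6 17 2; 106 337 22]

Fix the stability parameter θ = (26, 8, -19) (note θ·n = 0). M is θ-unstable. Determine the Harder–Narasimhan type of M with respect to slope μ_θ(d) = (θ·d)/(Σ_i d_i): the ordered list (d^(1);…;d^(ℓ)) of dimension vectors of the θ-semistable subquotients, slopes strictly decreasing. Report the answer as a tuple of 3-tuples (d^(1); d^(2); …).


Barcode: M ≅ I[1,1], I[1,3], I[2,2], I[2,3], I[3,3]^2. HN layers by μ_θ (5 steps, strictly decreasing):
  μ^(1)=26; μ^(2)=8; μ^(3)=5; μ^(4)=-11/2; μ^(5)=-19

((1, 0, 0); (0, 1, 0); (1, 1, 1); (0, 1, 1); (0, 0, 2))


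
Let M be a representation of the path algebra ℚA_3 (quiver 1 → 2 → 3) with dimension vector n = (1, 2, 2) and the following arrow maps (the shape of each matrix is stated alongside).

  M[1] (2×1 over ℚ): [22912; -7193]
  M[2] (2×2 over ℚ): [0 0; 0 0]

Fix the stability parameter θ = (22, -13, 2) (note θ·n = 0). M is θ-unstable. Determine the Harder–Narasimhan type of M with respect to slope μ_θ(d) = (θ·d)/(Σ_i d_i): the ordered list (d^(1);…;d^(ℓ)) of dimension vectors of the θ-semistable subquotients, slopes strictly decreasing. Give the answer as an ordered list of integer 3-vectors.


Via rank(M_{q-1}∘⋯∘M_p): M ≅ I[1,2], I[2,2], I[3,3]^2.
μ_θ-semistable layers: μ^(1)=9/2; μ^(2)=2; μ^(3)=-13

((1, 1, 0); (0, 0, 2); (0, 1, 0))


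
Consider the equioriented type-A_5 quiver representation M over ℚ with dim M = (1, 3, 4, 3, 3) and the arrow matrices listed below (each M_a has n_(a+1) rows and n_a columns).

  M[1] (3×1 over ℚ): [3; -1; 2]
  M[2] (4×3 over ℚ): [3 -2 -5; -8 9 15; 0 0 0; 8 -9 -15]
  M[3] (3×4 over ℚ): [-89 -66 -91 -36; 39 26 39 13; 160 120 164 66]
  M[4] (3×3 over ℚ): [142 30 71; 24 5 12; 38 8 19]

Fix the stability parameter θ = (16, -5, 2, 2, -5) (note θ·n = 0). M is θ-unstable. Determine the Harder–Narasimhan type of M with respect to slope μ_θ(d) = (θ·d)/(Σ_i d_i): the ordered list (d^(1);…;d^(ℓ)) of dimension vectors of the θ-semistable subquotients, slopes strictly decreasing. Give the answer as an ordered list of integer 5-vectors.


Interval decomposition of M: I[1,4], I[2,2], I[2,5], I[3,3]^2, I[4,5], I[5,5].
HN type (ℓ=5): μ^(1)=15/4; μ^(2)=2; μ^(3)=-1/3; μ^(4)=-3/2; μ^(5)=-5

((1, 1, 1, 1, 0); (0, 0, 2, 0, 0); (0, 0, 1, 1, 1); (0, 0, 0, 1, 1); (0, 2, 0, 0, 1))


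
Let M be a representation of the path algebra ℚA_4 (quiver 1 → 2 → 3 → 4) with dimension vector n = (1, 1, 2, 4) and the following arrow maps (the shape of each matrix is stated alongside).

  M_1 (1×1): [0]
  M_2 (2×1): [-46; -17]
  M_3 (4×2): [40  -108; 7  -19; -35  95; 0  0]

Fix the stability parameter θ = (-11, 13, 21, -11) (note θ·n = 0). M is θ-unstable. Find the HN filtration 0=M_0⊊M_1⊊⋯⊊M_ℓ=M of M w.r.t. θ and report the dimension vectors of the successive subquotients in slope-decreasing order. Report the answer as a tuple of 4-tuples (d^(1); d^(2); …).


Barcode: M ≅ I[1,1], I[2,4], I[3,4], I[4,4]^2. HN layers by μ_θ (3 steps, strictly decreasing):
  μ^(1)=23/3; μ^(2)=5; μ^(3)=-11

((0, 1, 1, 1); (0, 0, 1, 1); (1, 0, 0, 2))


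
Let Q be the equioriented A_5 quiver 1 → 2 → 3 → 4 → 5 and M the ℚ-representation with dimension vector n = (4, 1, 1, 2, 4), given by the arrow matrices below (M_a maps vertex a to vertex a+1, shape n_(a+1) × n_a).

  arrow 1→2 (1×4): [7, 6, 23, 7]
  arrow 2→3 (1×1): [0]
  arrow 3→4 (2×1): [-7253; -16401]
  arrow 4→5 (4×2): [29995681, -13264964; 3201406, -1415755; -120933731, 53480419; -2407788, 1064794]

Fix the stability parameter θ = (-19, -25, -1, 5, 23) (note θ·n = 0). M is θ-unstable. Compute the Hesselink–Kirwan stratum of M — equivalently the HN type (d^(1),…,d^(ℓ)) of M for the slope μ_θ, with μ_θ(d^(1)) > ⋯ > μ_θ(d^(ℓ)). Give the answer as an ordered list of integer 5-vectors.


Interval decomposition of M: I[1,1]^3, I[1,2], I[3,5], I[4,5], I[5,5]^2.
HN type (ℓ=5): μ^(1)=23; μ^(2)=5; μ^(3)=-1; μ^(4)=-19; μ^(5)=-22

((0, 0, 0, 0, 4); (0, 0, 0, 2, 0); (0, 0, 1, 0, 0); (3, 0, 0, 0, 0); (1, 1, 0, 0, 0))


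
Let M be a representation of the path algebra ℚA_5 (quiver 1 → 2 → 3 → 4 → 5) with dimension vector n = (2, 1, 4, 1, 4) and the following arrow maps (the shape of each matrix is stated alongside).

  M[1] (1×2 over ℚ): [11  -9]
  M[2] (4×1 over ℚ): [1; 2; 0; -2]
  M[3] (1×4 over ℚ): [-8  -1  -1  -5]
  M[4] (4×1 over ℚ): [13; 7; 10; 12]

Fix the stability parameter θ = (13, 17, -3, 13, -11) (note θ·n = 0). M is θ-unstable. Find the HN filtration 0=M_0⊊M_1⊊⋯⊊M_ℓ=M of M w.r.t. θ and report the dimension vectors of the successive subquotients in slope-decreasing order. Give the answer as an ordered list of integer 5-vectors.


Interval decomposition of M: I[1,1], I[1,3], I[3,3]^2, I[3,5], I[5,5]^3.
HN type (ℓ=5): μ^(1)=13; μ^(2)=9; μ^(3)=1; μ^(4)=-3; μ^(5)=-11

((1, 0, 0, 0, 0); (1, 1, 1, 0, 0); (0, 0, 0, 1, 1); (0, 0, 3, 0, 0); (0, 0, 0, 0, 3))


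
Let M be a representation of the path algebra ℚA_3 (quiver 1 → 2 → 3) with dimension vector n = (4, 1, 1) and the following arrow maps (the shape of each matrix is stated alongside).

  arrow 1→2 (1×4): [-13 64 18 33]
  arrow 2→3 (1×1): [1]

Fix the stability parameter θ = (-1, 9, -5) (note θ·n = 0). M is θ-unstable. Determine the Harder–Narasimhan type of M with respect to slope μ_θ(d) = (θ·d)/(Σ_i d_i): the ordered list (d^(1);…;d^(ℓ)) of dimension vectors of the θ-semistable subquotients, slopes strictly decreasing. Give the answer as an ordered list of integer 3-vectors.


Via rank(M_{q-1}∘⋯∘M_p): M ≅ I[1,1]^3, I[1,3].
μ_θ-semistable layers: μ^(1)=2; μ^(2)=-1

((0, 1, 1); (4, 0, 0))


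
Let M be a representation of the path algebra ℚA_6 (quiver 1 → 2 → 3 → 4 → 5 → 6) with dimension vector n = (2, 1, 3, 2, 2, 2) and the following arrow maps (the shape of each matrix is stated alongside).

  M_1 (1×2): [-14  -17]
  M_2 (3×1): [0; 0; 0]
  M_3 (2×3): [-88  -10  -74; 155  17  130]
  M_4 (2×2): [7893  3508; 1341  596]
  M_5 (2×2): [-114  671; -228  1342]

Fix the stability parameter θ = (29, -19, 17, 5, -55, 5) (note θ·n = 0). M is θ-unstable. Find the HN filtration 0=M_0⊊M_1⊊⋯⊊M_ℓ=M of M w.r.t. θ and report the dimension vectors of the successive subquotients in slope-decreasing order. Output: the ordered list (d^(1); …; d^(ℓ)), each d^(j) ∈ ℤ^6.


Interval decomposition of M: I[1,1], I[1,2], I[3,3], I[3,4], I[3,6], I[5,5], I[6,6].
HN type (ℓ=6): μ^(1)=29; μ^(2)=17; μ^(3)=11; μ^(4)=5; μ^(5)=-11; μ^(6)=-55

((1, 0, 0, 0, 0, 0); (0, 0, 1, 0, 0, 0); (0, 0, 1, 1, 0, 0); (1, 1, 0, 0, 0, 2); (0, 0, 1, 1, 1, 0); (0, 0, 0, 0, 1, 0))


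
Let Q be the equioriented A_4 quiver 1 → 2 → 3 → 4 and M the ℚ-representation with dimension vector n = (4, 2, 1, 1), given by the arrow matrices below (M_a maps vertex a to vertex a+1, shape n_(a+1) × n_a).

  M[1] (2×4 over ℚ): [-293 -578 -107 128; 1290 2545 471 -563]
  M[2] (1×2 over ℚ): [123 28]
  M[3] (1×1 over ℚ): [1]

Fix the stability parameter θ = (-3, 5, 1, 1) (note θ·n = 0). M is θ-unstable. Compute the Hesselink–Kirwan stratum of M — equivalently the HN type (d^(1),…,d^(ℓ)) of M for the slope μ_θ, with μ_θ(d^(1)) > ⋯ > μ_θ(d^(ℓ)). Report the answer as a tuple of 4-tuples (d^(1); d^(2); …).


Interval decomposition of M: I[1,1]^2, I[1,2], I[1,4].
HN type (ℓ=3): μ^(1)=5; μ^(2)=7/3; μ^(3)=-3

((0, 1, 0, 0); (0, 1, 1, 1); (4, 0, 0, 0))


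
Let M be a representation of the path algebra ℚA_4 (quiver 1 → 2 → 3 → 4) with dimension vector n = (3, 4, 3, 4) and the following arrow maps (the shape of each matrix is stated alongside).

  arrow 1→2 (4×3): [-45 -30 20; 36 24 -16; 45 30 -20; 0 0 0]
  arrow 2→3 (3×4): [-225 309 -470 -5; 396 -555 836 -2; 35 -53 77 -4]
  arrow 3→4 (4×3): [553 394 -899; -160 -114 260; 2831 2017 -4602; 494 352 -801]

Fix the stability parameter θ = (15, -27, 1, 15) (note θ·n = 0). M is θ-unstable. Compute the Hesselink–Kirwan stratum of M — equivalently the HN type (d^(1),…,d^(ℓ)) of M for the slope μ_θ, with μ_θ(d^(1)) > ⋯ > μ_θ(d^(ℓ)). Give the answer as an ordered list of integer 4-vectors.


Interval decomposition of M: I[1,1]^2, I[1,4], I[2,2], I[2,4]^2, I[4,4].
HN type (ℓ=4): μ^(1)=15; μ^(2)=1; μ^(3)=-6; μ^(4)=-27

((2, 0, 0, 4); (0, 0, 3, 0); (1, 1, 0, 0); (0, 3, 0, 0))


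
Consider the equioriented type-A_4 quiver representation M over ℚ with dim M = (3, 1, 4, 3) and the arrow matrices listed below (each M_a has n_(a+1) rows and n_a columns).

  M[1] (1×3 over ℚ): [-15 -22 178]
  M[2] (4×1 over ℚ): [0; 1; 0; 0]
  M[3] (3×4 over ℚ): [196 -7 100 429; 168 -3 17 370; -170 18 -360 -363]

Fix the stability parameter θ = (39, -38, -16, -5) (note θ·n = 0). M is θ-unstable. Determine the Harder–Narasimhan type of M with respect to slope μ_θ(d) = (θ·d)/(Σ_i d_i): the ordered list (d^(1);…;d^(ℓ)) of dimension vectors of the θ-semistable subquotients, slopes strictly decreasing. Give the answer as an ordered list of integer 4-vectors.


Barcode: M ≅ I[1,1]^2, I[1,4], I[3,3], I[3,4]^2. HN layers by μ_θ (3 steps, strictly decreasing):
  μ^(1)=39; μ^(2)=-5; μ^(3)=-16

((2, 0, 0, 0); (1, 1, 1, 3); (0, 0, 3, 0))


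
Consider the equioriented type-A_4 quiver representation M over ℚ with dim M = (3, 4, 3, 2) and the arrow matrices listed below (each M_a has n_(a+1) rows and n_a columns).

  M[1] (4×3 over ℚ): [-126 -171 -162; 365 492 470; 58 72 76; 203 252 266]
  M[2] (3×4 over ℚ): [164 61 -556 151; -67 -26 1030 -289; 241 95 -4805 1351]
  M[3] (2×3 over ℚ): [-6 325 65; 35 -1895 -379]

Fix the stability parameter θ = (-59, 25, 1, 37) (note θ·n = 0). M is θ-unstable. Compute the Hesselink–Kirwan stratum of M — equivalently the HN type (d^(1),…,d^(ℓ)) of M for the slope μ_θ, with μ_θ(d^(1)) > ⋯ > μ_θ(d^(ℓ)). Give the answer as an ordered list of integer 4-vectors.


Interval decomposition of M: I[1,1], I[1,3], I[1,4], I[2,2], I[2,4].
HN type (ℓ=4): μ^(1)=37; μ^(2)=25; μ^(3)=13; μ^(4)=-59

((0, 0, 0, 2); (0, 1, 0, 0); (0, 3, 3, 0); (3, 0, 0, 0))


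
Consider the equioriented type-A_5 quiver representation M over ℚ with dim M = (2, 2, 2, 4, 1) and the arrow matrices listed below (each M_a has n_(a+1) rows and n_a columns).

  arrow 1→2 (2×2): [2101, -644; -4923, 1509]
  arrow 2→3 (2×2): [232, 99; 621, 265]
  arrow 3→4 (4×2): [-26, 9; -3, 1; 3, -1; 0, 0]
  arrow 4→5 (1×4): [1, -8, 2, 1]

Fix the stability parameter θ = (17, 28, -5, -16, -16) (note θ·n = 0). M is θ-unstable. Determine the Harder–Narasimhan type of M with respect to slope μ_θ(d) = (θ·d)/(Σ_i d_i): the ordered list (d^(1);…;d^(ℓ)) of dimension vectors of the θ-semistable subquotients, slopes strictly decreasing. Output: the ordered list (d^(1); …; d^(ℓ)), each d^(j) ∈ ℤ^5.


Barcode: M ≅ I[1,4], I[1,5], I[4,4]^2. HN layers by μ_θ (3 steps, strictly decreasing):
  μ^(1)=6; μ^(2)=8/5; μ^(3)=-16

((1, 1, 1, 1, 0); (1, 1, 1, 1, 1); (0, 0, 0, 2, 0))
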